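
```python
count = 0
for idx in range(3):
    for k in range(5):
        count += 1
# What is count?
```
Trace:
  count=0
  count=1, idx=0, k=0
  count=2, idx=0, k=1
  count=3, idx=0, k=2
  count=4, idx=0, k=3
  count=5, idx=0, k=4
  count=6, idx=1, k=0
  count=7, idx=1, k=1
  count=8, idx=1, k=2
  count=9, idx=1, k=3
  count=10, idx=1, k=4
  count=11, idx=2, k=0
  count=12, idx=2, k=1
  count=13, idx=2, k=2
  count=14, idx=2, k=3
  count=15, idx=2, k=4

Final answer: 15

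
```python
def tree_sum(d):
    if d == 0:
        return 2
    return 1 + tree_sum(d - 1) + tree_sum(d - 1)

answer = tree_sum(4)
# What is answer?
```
Call trace (a repeated sub-call is expanded the first time; later identical calls just restate its return value):
tree_sum(d=4)
  tree_sum(d=3)
    tree_sum(d=2)
      tree_sum(d=1)
        tree_sum(d=0)
        -> return 2
        tree_sum(d=0)
        -> return 2
      -> return 5
      tree_sum(d=1) -> return 5  (same call as traced above)
    -> return 11
    tree_sum(d=2) -> return 11  (same call as traced above)
  -> return 23
  tree_sum(d=3) -> return 23  (same call as traced above)
-> return 47

Final answer: 47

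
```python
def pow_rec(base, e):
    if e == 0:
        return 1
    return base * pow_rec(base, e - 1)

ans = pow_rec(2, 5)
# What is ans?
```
Call trace:
pow_rec(base=2, e=5)
  pow_rec(base=2, e=4)
    pow_rec(base=2, e=3)
      pow_rec(base=2, e=2)
        pow_rec(base=2, e=1)
          pow_rec(base=2, e=0)
          -> return 1
        -> return 2
      -> return 4
    -> return 8
  -> return 16
-> return 32

Final answer: 32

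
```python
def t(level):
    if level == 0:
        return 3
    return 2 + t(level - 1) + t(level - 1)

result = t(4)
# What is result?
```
Call trace (a repeated sub-call is expanded the first time; later identical calls just restate its return value):
t(level=4)
  t(level=3)
    t(level=2)
      t(level=1)
        t(level=0)
        -> return 3
        t(level=0)
        -> return 3
      -> return 8
      t(level=1) -> return 8  (same call as traced above)
    -> return 18
    t(level=2) -> return 18  (same call as traced above)
  -> return 38
  t(level=3) -> return 38  (same call as traced above)
-> return 78

Final answer: 78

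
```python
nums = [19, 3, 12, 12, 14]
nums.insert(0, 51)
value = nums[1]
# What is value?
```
Trace:
  nums=[19, 3, 12, 12, 14]
  nums=[51, 19, 3, 12, 12, 14]
  nums=[51, 19, 3, 12, 12, 14], value=19

Final answer: 19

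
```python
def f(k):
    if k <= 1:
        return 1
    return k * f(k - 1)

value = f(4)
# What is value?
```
Call trace:
f(k=4)
  f(k=3)
    f(k=2)
      f(k=1)
      -> return 1
    -> return 2
  -> return 6
-> return 24

Final answer: 24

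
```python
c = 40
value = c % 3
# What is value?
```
Trace:
  c=40
  c=40, value=1

Final answer: 1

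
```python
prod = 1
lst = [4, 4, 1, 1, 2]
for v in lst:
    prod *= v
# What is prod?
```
Trace:
  prod=1
  prod=4, v=4
  prod=16, v=4
  prod=16, v=1
  prod=16, v=1
  prod=32, v=2

Final answer: 32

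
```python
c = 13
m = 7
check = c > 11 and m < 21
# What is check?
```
Trace:
  c=13
  c=13, m=7
  c=13, m=7, check=True

Final answer: True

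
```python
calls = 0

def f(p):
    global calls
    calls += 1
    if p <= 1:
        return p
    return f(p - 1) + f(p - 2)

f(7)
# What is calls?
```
Call trace (a repeated sub-call is expanded the first time; later identical calls just restate its return value):
f(p=7)
  f(p=6)
    f(p=5)
      f(p=4)
        f(p=3)
          f(p=2)
            f(p=1)
            -> return 1
            f(p=0)
            -> return 0
          -> return 1
          f(p=1)
          -> return 1
        -> return 2
        f(p=2) -> return 1  (same call as traced above)
      -> return 3
      f(p=3) -> return 2  (same call as traced above)
    -> return 5
    f(p=4) -> return 3  (same call as traced above)
  -> return 8
  f(p=5) -> return 5  (same call as traced above)
-> return 13

calls is incremented once per call, so count the calls in each subtree. Let C(p) = number of calls made by f(p).
C(0) = C(1) = 1 (base case, no recursion); C(p) = 1 + C(p - 1) + C(p - 2) otherwise.
C(2) = 1 + C(1) + C(0) = 1 + 1 + 1 = 3
C(3) = 1 + C(2) + C(1) = 1 + 3 + 1 = 5
C(4) = 1 + C(3) + C(2) = 1 + 5 + 3 = 9
C(5) = 1 + C(4) + C(3) = 1 + 9 + 5 = 15
C(6) = 1 + C(5) + C(4) = 1 + 15 + 9 = 25
C(7) = 1 + C(6) + C(5) = 1 + 25 + 15 = 41
calls = C(7) = 41

Final answer: 41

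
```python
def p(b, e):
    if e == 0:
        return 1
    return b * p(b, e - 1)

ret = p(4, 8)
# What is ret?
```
Call trace:
p(b=4, e=8)
  p(b=4, e=7)
    p(b=4, e=6)
      p(b=4, e=5)
        p(b=4, e=4)
          p(b=4, e=3)
            p(b=4, e=2)
              p(b=4, e=1)
                p(b=4, e=0)
                -> return 1
              -> return 4
            -> return 16
          -> return 64
        -> return 256
      -> return 1024
    -> return 4096
  -> return 16384
-> return 65536

Final answer: 65536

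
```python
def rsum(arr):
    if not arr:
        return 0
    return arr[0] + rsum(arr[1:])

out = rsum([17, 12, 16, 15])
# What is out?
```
Call trace:
rsum(arr=[17, 12, 16, 15])
  rsum(arr=[12, 16, 15])
    rsum(arr=[16, 15])
      rsum(arr=[15])
        rsum(arr=[])
        -> return 0
      -> return 15
    -> return 31
  -> return 43
-> return 60

Final answer: 60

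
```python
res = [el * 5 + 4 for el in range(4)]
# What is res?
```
Trace:
  el=0
  el=1
  el=2
  el=3
  res=[4, 9, 14, 19]

Final answer: [4, 9, 14, 19]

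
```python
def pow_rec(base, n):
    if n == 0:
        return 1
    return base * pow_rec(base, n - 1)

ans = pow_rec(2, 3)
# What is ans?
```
Call trace:
pow_rec(base=2, n=3)
  pow_rec(base=2, n=2)
    pow_rec(base=2, n=1)
      pow_rec(base=2, n=0)
      -> return 1
    -> return 2
  -> return 4
-> return 8

Final answer: 8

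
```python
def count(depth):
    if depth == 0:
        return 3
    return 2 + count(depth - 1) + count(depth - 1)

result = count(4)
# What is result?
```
Call trace (a repeated sub-call is expanded the first time; later identical calls just restate its return value):
count(depth=4)
  count(depth=3)
    count(depth=2)
      count(depth=1)
        count(depth=0)
        -> return 3
        count(depth=0)
        -> return 3
      -> return 8
      count(depth=1) -> return 8  (same call as traced above)
    -> return 18
    count(depth=2) -> return 18  (same call as traced above)
  -> return 38
  count(depth=3) -> return 38  (same call as traced above)
-> return 78

Final answer: 78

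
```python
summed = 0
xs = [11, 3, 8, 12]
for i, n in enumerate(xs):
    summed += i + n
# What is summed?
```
Trace:
  summed=0
  summed=11, i=0, n=11
  summed=15, i=1, n=3
  summed=25, i=2, n=8
  summed=40, i=3, n=12

Final answer: 40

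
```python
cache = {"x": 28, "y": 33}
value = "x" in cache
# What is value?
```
Trace:
  cache={'x': 28, 'y': 33}
  cache={'x': 28, 'y': 33}, value=True

Final answer: True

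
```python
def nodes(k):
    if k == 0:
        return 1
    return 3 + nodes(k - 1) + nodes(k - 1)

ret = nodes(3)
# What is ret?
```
Call trace (a repeated sub-call is expanded the first time; later identical calls just restate its return value):
nodes(k=3)
  nodes(k=2)
    nodes(k=1)
      nodes(k=0)
      -> return 1
      nodes(k=0)
      -> return 1
    -> return 5
    nodes(k=1) -> return 5  (same call as traced above)
  -> return 13
  nodes(k=2) -> return 13  (same call as traced above)
-> return 29

Final answer: 29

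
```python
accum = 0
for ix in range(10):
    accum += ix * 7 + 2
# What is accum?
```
Trace:
  accum=0
  accum=2, ix=0
  accum=11, ix=1
  accum=27, ix=2
  accum=50, ix=3
  accum=80, ix=4
  accum=117, ix=5
  accum=161, ix=6
  accum=212, ix=7
  accum=270, ix=8
  accum=335, ix=9

Final answer: 335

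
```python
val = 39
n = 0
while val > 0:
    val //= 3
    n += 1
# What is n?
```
Trace:
  val=39
  val=39, n=0
  val=13, n=1
  val=4, n=2
  val=1, n=3
  val=0, n=4

Final answer: 4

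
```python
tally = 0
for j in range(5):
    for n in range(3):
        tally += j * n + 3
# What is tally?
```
Trace:
  tally=0
  tally=3, j=0, n=0
  tally=6, j=0, n=1
  tally=9, j=0, n=2
  tally=12, j=1, n=0
  tally=16, j=1, n=1
  tally=21, j=1, n=2
  tally=24, j=2, n=0
  tally=29, j=2, n=1
  tally=36, j=2, n=2
  tally=39, j=3, n=0
  tally=45, j=3, n=1
  tally=54, j=3, n=2
  tally=57, j=4, n=0
  tally=64, j=4, n=1
  tally=75, j=4, n=2

Final answer: 75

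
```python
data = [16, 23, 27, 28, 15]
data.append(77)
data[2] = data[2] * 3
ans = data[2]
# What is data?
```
Trace:
  data=[16, 23, 27, 28, 15]
  data=[16, 23, 27, 28, 15, 77]
  data=[16, 23, 81, 28, 15, 77]
  data=[16, 23, 81, 28, 15, 77], ans=81

Final answer: [16, 23, 81, 28, 15, 77]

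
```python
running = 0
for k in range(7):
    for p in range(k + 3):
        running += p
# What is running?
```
Trace:
  running=0
  running=0, k=0, p=0
  running=1, k=0, p=1
  running=3, k=0, p=2
  running=3, k=1, p=0
  running=4, k=1, p=1
  running=6, k=1, p=2
  running=9, k=1, p=3
  running=9, k=2, p=0
  running=10, k=2, p=1
  running=12, k=2, p=2
  running=15, k=2, p=3
  running=19, k=2, p=4
  running=19, k=3, p=0
  running=20, k=3, p=1
  running=22, k=3, p=2
  running=25, k=3, p=3
  running=29, k=3, p=4
  running=34, k=3, p=5
  running=34, k=4, p=0
  running=35, k=4, p=1
  running=37, k=4, p=2
  running=40, k=4, p=3
  running=44, k=4, p=4
  running=49, k=4, p=5
  running=55, k=4, p=6
  running=55, k=5, p=0
  running=56, k=5, p=1
  running=58, k=5, p=2
  running=61, k=5, p=3
  running=65, k=5, p=4
  running=70, k=5, p=5
  running=76, k=5, p=6
  running=83, k=5, p=7
  running=83, k=6, p=0
  running=84, k=6, p=1
  running=86, k=6, p=2
  running=89, k=6, p=3
  running=93, k=6, p=4
  running=98, k=6, p=5
  running=104, k=6, p=6
  running=111, k=6, p=7
  running=119, k=6, p=8

Final answer: 119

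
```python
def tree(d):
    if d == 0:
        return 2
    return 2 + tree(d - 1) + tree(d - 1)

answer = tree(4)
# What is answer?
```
Call trace (a repeated sub-call is expanded the first time; later identical calls just restate its return value):
tree(d=4)
  tree(d=3)
    tree(d=2)
      tree(d=1)
        tree(d=0)
        -> return 2
        tree(d=0)
        -> return 2
      -> return 6
      tree(d=1) -> return 6  (same call as traced above)
    -> return 14
    tree(d=2) -> return 14  (same call as traced above)
  -> return 30
  tree(d=3) -> return 30  (same call as traced above)
-> return 62

Final answer: 62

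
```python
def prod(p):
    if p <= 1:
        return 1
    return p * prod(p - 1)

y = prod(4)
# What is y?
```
Call trace:
prod(p=4)
  prod(p=3)
    prod(p=2)
      prod(p=1)
      -> return 1
    -> return 2
  -> return 6
-> return 24

Final answer: 24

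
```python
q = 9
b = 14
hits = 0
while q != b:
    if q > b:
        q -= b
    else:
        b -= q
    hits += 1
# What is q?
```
Trace:
  q=9
  q=9, b=14
  q=9, b=14, hits=0
  q=9, b=5, hits=1
  q=4, b=5, hits=2
  q=4, b=1, hits=3
  q=3, b=1, hits=4
  q=2, b=1, hits=5
  q=1, b=1, hits=6

Final answer: 1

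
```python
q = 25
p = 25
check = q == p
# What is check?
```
Trace:
  q=25
  q=25, p=25
  q=25, p=25, check=True

Final answer: True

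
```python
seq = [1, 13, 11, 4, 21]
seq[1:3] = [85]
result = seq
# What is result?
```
Trace:
  seq=[1, 13, 11, 4, 21]
  seq=[1, 85, 4, 21]
  seq=[1, 85, 4, 21], result=[1, 85, 4, 21]

Final answer: [1, 85, 4, 21]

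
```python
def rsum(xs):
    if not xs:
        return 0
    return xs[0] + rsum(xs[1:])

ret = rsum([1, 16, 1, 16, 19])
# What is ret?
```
Call trace:
rsum(xs=[1, 16, 1, 16, 19])
  rsum(xs=[16, 1, 16, 19])
    rsum(xs=[1, 16, 19])
      rsum(xs=[16, 19])
        rsum(xs=[19])
          rsum(xs=[])
          -> return 0
        -> return 19
      -> return 35
    -> return 36
  -> return 52
-> return 53

Final answer: 53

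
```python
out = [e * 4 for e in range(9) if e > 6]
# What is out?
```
Trace:
  e=0
  e=1
  e=2
  e=3
  e=4
  e=5
  e=6
  e=7
  e=8
  out=[28, 32]

Final answer: [28, 32]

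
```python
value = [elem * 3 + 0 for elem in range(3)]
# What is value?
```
Trace:
  elem=0
  elem=1
  elem=2
  value=[0, 3, 6]

Final answer: [0, 3, 6]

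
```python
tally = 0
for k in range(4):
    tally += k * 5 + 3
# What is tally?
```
Trace:
  tally=0
  tally=3, k=0
  tally=11, k=1
  tally=24, k=2
  tally=42, k=3

Final answer: 42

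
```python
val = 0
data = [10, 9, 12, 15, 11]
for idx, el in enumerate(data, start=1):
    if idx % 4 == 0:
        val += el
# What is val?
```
Trace:
  val=0
  val=0, idx=1, el=10
  val=0, idx=2, el=9
  val=0, idx=3, el=12
  val=15, idx=4, el=15
  val=15, idx=5, el=11

Final answer: 15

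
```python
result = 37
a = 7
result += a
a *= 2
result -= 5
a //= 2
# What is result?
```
Trace:
  result=37
  result=37, a=7
  result=44, a=7
  result=44, a=14
  result=39, a=14
  result=39, a=7

Final answer: 39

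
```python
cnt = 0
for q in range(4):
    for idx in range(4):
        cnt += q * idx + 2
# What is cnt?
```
Trace:
  cnt=0
  cnt=2, q=0, idx=0
  cnt=4, q=0, idx=1
  cnt=6, q=0, idx=2
  cnt=8, q=0, idx=3
  cnt=10, q=1, idx=0
  cnt=13, q=1, idx=1
  cnt=17, q=1, idx=2
  cnt=22, q=1, idx=3
  cnt=24, q=2, idx=0
  cnt=28, q=2, idx=1
  cnt=34, q=2, idx=2
  cnt=42, q=2, idx=3
  cnt=44, q=3, idx=0
  cnt=49, q=3, idx=1
  cnt=57, q=3, idx=2
  cnt=68, q=3, idx=3

Final answer: 68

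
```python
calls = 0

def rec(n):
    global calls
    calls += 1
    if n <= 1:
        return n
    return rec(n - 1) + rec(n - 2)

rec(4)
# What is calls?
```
Call trace (a repeated sub-call is expanded the first time; later identical calls just restate its return value):
rec(n=4)
  rec(n=3)
    rec(n=2)
      rec(n=1)
      -> return 1
      rec(n=0)
      -> return 0
    -> return 1
    rec(n=1)
    -> return 1
  -> return 2
  rec(n=2) -> return 1  (same call as traced above)
-> return 3

calls is incremented once per call, so count the calls in each subtree. Let C(n) = number of calls made by rec(n).
C(0) = C(1) = 1 (base case, no recursion); C(n) = 1 + C(n - 1) + C(n - 2) otherwise.
C(2) = 1 + C(1) + C(0) = 1 + 1 + 1 = 3
C(3) = 1 + C(2) + C(1) = 1 + 3 + 1 = 5
C(4) = 1 + C(3) + C(2) = 1 + 5 + 3 = 9
calls = C(4) = 9

Final answer: 9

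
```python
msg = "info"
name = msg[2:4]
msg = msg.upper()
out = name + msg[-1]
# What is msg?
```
Trace:
  msg='info'
  msg='info', name='fo'
  msg='INFO', name='fo'
  msg='INFO', name='fo', out='foO'

Final answer: 'INFO'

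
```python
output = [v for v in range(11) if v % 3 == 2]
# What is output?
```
Trace:
  v=0
  v=1
  v=2
  v=3
  v=4
  v=5
  v=6
  v=7
  v=8
  v=9
  v=10
  output=[2, 5, 8]

Final answer: [2, 5, 8]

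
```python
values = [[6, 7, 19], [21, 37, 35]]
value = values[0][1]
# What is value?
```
Trace:
  values=[[6, 7, 19], [21, 37, 35]]
  values=[[6, 7, 19], [21, 37, 35]], value=7

Final answer: 7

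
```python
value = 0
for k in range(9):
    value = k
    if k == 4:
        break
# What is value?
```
Trace:
  value=0
  value=0, k=0
  value=1, k=1
  value=2, k=2
  value=3, k=3
  value=4, k=4

Final answer: 4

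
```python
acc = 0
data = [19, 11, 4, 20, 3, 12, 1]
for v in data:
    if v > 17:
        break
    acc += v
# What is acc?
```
Trace:
  acc=0
  acc=0, v=19

Final answer: 0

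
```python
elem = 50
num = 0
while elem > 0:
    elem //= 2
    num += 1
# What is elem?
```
Trace:
  elem=50
  elem=50, num=0
  elem=25, num=1
  elem=12, num=2
  elem=6, num=3
  elem=3, num=4
  elem=1, num=5
  elem=0, num=6

Final answer: 0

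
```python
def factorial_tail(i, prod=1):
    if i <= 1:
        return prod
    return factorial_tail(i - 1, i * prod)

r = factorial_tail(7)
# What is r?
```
Call trace:
factorial_tail(i=7, prod=1)
  factorial_tail(i=6, prod=7)
    factorial_tail(i=5, prod=42)
      factorial_tail(i=4, prod=210)
        factorial_tail(i=3, prod=840)
          factorial_tail(i=2, prod=2520)
            factorial_tail(i=1, prod=5040)
            -> return 5040
          -> return 5040
        -> return 5040
      -> return 5040
    -> return 5040
  -> return 5040
-> return 5040

Final answer: 5040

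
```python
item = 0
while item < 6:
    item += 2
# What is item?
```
Trace:
  item=0
  item=2
  item=4
  item=6

Final answer: 6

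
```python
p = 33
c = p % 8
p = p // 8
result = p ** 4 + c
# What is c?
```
Trace:
  p=33
  p=33, c=1
  p=4, c=1
  p=4, c=1, result=257

Final answer: 1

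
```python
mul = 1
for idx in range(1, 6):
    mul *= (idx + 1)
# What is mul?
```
Trace:
  mul=1
  mul=2, idx=1
  mul=6, idx=2
  mul=24, idx=3
  mul=120, idx=4
  mul=720, idx=5

Final answer: 720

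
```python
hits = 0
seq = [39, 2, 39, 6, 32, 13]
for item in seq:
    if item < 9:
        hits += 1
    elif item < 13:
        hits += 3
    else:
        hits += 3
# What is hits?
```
Trace:
  hits=0
  hits=3, item=39
  hits=4, item=2
  hits=7, item=39
  hits=8, item=6
  hits=11, item=32
  hits=14, item=13

Final answer: 14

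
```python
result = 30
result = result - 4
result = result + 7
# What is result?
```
Trace:
  result=30
  result=26
  result=33

Final answer: 33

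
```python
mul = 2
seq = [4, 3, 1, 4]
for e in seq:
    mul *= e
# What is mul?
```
Trace:
  mul=2
  mul=8, e=4
  mul=24, e=3
  mul=24, e=1
  mul=96, e=4

Final answer: 96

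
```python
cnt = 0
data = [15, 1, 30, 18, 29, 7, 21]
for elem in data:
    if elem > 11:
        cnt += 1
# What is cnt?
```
Trace:
  cnt=0
  cnt=1, elem=15
  cnt=1, elem=1
  cnt=2, elem=30
  cnt=3, elem=18
  cnt=4, elem=29
  cnt=4, elem=7
  cnt=5, elem=21

Final answer: 5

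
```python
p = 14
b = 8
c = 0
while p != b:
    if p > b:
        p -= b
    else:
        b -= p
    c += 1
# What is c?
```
Trace:
  p=14
  p=14, b=8
  p=14, b=8, c=0
  p=6, b=8, c=1
  p=6, b=2, c=2
  p=4, b=2, c=3
  p=2, b=2, c=4

Final answer: 4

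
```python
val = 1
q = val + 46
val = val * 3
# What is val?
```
Trace:
  val=1
  val=1, q=47
  val=3, q=47

Final answer: 3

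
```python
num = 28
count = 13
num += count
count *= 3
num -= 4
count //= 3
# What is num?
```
Trace:
  num=28
  num=28, count=13
  num=41, count=13
  num=41, count=39
  num=37, count=39
  num=37, count=13

Final answer: 37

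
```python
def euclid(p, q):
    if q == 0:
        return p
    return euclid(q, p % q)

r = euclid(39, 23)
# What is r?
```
Call trace:
euclid(p=39, q=23)
  euclid(p=23, q=16)
    euclid(p=16, q=7)
      euclid(p=7, q=2)
        euclid(p=2, q=1)
          euclid(p=1, q=0)
          -> return 1
        -> return 1
      -> return 1
    -> return 1
  -> return 1
-> return 1

Final answer: 1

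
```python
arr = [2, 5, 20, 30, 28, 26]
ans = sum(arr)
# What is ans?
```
Trace:
  arr=[2, 5, 20, 30, 28, 26]
  arr=[2, 5, 20, 30, 28, 26], ans=111

Final answer: 111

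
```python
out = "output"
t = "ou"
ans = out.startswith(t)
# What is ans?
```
Trace:
  out='output'
  out='output', t='ou'
  out='output', t='ou', ans=True

Final answer: True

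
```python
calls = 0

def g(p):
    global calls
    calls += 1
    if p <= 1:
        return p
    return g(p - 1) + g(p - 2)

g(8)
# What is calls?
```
Call trace (a repeated sub-call is expanded the first time; later identical calls just restate its return value):
g(p=8)
  g(p=7)
    g(p=6)
      g(p=5)
        g(p=4)
          g(p=3)
            g(p=2)
              g(p=1)
              -> return 1
              g(p=0)
              -> return 0
            -> return 1
            g(p=1)
            -> return 1
          -> return 2
          g(p=2) -> return 1  (same call as traced above)
        -> return 3
        g(p=3) -> return 2  (same call as traced above)
      -> return 5
      g(p=4) -> return 3  (same call as traced above)
    -> return 8
    g(p=5) -> return 5  (same call as traced above)
  -> return 13
  g(p=6) -> return 8  (same call as traced above)
-> return 21

calls is incremented once per call, so count the calls in each subtree. Let C(p) = number of calls made by g(p).
C(0) = C(1) = 1 (base case, no recursion); C(p) = 1 + C(p - 1) + C(p - 2) otherwise.
C(2) = 1 + C(1) + C(0) = 1 + 1 + 1 = 3
C(3) = 1 + C(2) + C(1) = 1 + 3 + 1 = 5
C(4) = 1 + C(3) + C(2) = 1 + 5 + 3 = 9
C(5) = 1 + C(4) + C(3) = 1 + 9 + 5 = 15
C(6) = 1 + C(5) + C(4) = 1 + 15 + 9 = 25
C(7) = 1 + C(6) + C(5) = 1 + 25 + 15 = 41
C(8) = 1 + C(7) + C(6) = 1 + 41 + 25 = 67
calls = C(8) = 67

Final answer: 67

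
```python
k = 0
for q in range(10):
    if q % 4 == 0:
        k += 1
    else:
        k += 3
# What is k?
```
Trace:
  k=0
  k=1, q=0
  k=4, q=1
  k=7, q=2
  k=10, q=3
  k=11, q=4
  k=14, q=5
  k=17, q=6
  k=20, q=7
  k=21, q=8
  k=24, q=9

Final answer: 24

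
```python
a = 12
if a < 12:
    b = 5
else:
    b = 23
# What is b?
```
Trace:
  a=12
  a=12, b=23

Final answer: 23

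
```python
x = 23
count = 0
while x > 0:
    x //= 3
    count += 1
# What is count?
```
Trace:
  x=23
  x=23, count=0
  x=7, count=1
  x=2, count=2
  x=0, count=3

Final answer: 3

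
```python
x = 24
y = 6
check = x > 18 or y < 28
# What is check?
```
Trace:
  x=24
  x=24, y=6
  x=24, y=6, check=True

Final answer: True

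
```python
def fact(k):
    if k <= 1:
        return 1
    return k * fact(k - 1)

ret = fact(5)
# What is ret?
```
Call trace:
fact(k=5)
  fact(k=4)
    fact(k=3)
      fact(k=2)
        fact(k=1)
        -> return 1
      -> return 2
    -> return 6
  -> return 24
-> return 120

Final answer: 120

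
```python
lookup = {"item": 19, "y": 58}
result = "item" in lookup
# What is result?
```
Trace:
  lookup={'item': 19, 'y': 58}
  lookup={'item': 19, 'y': 58}, result=True

Final answer: True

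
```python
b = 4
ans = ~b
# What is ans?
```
Trace:
  b=4
  b=4, ans=-5

Final answer: -5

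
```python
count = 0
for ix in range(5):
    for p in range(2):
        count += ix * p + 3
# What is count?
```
Trace:
  count=0
  count=3, ix=0, p=0
  count=6, ix=0, p=1
  count=9, ix=1, p=0
  count=13, ix=1, p=1
  count=16, ix=2, p=0
  count=21, ix=2, p=1
  count=24, ix=3, p=0
  count=30, ix=3, p=1
  count=33, ix=4, p=0
  count=40, ix=4, p=1

Final answer: 40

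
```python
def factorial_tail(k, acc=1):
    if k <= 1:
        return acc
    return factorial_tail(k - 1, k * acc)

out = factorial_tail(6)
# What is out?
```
Call trace:
factorial_tail(k=6, acc=1)
  factorial_tail(k=5, acc=6)
    factorial_tail(k=4, acc=30)
      factorial_tail(k=3, acc=120)
        factorial_tail(k=2, acc=360)
          factorial_tail(k=1, acc=720)
          -> return 720
        -> return 720
      -> return 720
    -> return 720
  -> return 720
-> return 720

Final answer: 720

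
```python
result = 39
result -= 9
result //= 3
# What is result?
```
Trace:
  result=39
  result=30
  result=10

Final answer: 10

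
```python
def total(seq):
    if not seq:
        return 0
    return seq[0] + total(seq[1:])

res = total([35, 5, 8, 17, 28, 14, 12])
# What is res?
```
Call trace:
total(seq=[35, 5, 8, 17, 28, 14, 12])
  total(seq=[5, 8, 17, 28, 14, 12])
    total(seq=[8, 17, 28, 14, 12])
      total(seq=[17, 28, 14, 12])
        total(seq=[28, 14, 12])
          total(seq=[14, 12])
            total(seq=[12])
              total(seq=[])
              -> return 0
            -> return 12
          -> return 26
        -> return 54
      -> return 71
    -> return 79
  -> return 84
-> return 119

Final answer: 119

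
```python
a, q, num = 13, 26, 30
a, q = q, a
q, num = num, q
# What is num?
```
Trace:
  a=13, q=26, num=30
  a=26, q=13, num=30
  a=26, q=30, num=13

Final answer: 13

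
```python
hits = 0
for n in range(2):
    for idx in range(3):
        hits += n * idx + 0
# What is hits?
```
Trace:
  hits=0
  hits=0, n=0, idx=0
  hits=0, n=0, idx=1
  hits=0, n=0, idx=2
  hits=0, n=1, idx=0
  hits=1, n=1, idx=1
  hits=3, n=1, idx=2

Final answer: 3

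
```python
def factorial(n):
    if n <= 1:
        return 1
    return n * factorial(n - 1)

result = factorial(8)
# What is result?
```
Call trace:
factorial(n=8)
  factorial(n=7)
    factorial(n=6)
      factorial(n=5)
        factorial(n=4)
          factorial(n=3)
            factorial(n=2)
              factorial(n=1)
              -> return 1
            -> return 2
          -> return 6
        -> return 24
      -> return 120
    -> return 720
  -> return 5040
-> return 40320

Final answer: 40320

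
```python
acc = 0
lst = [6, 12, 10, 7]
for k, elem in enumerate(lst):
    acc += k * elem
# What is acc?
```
Trace:
  acc=0
  acc=0, k=0, elem=6
  acc=12, k=1, elem=12
  acc=32, k=2, elem=10
  acc=53, k=3, elem=7

Final answer: 53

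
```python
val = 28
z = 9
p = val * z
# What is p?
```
Trace:
  val=28
  val=28, z=9
  val=28, z=9, p=252

Final answer: 252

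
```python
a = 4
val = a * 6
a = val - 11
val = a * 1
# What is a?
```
Trace:
  a=4
  a=4, val=24
  a=13, val=24
  a=13, val=13

Final answer: 13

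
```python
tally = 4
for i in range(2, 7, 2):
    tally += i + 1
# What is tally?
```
Trace:
  tally=4
  tally=7, i=2
  tally=12, i=4
  tally=19, i=6

Final answer: 19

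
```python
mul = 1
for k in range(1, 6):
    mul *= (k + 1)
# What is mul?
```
Trace:
  mul=1
  mul=2, k=1
  mul=6, k=2
  mul=24, k=3
  mul=120, k=4
  mul=720, k=5

Final answer: 720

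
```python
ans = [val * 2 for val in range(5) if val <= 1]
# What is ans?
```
Trace:
  val=0
  val=1
  val=2
  val=3
  val=4
  ans=[0, 2]

Final answer: [0, 2]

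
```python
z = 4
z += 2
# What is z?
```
Trace:
  z=4
  z=6

Final answer: 6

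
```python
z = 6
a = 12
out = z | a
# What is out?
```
Trace:
  z=6
  z=6, a=12
  z=6, a=12, out=14

Final answer: 14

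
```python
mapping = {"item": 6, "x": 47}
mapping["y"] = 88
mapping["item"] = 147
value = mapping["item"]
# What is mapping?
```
Trace:
  mapping={'item': 6, 'x': 47}
  mapping={'item': 6, 'x': 47, 'y': 88}
  mapping={'item': 147, 'x': 47, 'y': 88}
  mapping={'item': 147, 'x': 47, 'y': 88}, value=147

Final answer: {'item': 147, 'x': 47, 'y': 88}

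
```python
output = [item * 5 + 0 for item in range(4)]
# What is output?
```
Trace:
  item=0
  item=1
  item=2
  item=3
  output=[0, 5, 10, 15]

Final answer: [0, 5, 10, 15]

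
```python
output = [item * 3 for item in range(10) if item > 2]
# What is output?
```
Trace:
  item=0
  item=1
  item=2
  item=3
  item=4
  item=5
  item=6
  item=7
  item=8
  item=9
  output=[9, 12, 15, 18, 21, 24, 27]

Final answer: [9, 12, 15, 18, 21, 24, 27]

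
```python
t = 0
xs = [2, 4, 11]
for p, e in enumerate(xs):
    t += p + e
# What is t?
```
Trace:
  t=0
  t=2, p=0, e=2
  t=7, p=1, e=4
  t=20, p=2, e=11

Final answer: 20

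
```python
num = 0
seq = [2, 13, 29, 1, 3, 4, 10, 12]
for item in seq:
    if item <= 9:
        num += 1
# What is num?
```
Trace:
  num=0
  num=1, item=2
  num=1, item=13
  num=1, item=29
  num=2, item=1
  num=3, item=3
  num=4, item=4
  num=4, item=10
  num=4, item=12

Final answer: 4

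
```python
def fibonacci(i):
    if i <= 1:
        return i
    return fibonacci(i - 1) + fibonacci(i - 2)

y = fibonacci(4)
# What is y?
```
Call trace (a repeated sub-call is expanded the first time; later identical calls just restate its return value):
fibonacci(i=4)
  fibonacci(i=3)
    fibonacci(i=2)
      fibonacci(i=1)
      -> return 1
      fibonacci(i=0)
      -> return 0
    -> return 1
    fibonacci(i=1)
    -> return 1
  -> return 2
  fibonacci(i=2) -> return 1  (same call as traced above)
-> return 3

Final answer: 3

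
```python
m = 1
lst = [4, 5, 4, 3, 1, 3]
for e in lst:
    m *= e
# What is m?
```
Trace:
  m=1
  m=4, e=4
  m=20, e=5
  m=80, e=4
  m=240, e=3
  m=240, e=1
  m=720, e=3

Final answer: 720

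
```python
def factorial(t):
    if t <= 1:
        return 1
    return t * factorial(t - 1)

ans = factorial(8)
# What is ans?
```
Call trace:
factorial(t=8)
  factorial(t=7)
    factorial(t=6)
      factorial(t=5)
        factorial(t=4)
          factorial(t=3)
            factorial(t=2)
              factorial(t=1)
              -> return 1
            -> return 2
          -> return 6
        -> return 24
      -> return 120
    -> return 720
  -> return 5040
-> return 40320

Final answer: 40320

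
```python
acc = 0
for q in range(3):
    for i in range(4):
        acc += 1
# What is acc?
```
Trace:
  acc=0
  acc=1, q=0, i=0
  acc=2, q=0, i=1
  acc=3, q=0, i=2
  acc=4, q=0, i=3
  acc=5, q=1, i=0
  acc=6, q=1, i=1
  acc=7, q=1, i=2
  acc=8, q=1, i=3
  acc=9, q=2, i=0
  acc=10, q=2, i=1
  acc=11, q=2, i=2
  acc=12, q=2, i=3

Final answer: 12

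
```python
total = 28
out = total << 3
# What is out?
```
Trace:
  total=28
  total=28, out=224

Final answer: 224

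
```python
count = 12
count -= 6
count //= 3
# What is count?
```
Trace:
  count=12
  count=6
  count=2

Final answer: 2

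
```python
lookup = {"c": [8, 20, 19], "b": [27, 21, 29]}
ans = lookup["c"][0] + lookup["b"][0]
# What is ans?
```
Trace:
  lookup={'c': [8, 20, 19], 'b': [27, 21, 29]}
  lookup={'c': [8, 20, 19], 'b': [27, 21, 29]}, ans=35

Final answer: 35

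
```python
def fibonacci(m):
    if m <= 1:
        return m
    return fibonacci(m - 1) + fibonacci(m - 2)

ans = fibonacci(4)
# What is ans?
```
Call trace (a repeated sub-call is expanded the first time; later identical calls just restate its return value):
fibonacci(m=4)
  fibonacci(m=3)
    fibonacci(m=2)
      fibonacci(m=1)
      -> return 1
      fibonacci(m=0)
      -> return 0
    -> return 1
    fibonacci(m=1)
    -> return 1
  -> return 2
  fibonacci(m=2) -> return 1  (same call as traced above)
-> return 3

Final answer: 3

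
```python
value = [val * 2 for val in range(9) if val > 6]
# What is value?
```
Trace:
  val=0
  val=1
  val=2
  val=3
  val=4
  val=5
  val=6
  val=7
  val=8
  value=[14, 16]

Final answer: [14, 16]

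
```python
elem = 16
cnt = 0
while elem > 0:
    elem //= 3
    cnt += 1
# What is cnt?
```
Trace:
  elem=16
  elem=16, cnt=0
  elem=5, cnt=1
  elem=1, cnt=2
  elem=0, cnt=3

Final answer: 3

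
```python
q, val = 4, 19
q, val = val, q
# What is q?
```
Trace:
  q=4, val=19
  q=19, val=4

Final answer: 19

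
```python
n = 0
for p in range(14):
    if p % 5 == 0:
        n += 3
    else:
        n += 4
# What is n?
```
Trace:
  n=0
  n=3, p=0
  n=7, p=1
  n=11, p=2
  n=15, p=3
  n=19, p=4
  n=22, p=5
  n=26, p=6
  n=30, p=7
  n=34, p=8
  n=38, p=9
  n=41, p=10
  n=45, p=11
  n=49, p=12
  n=53, p=13

Final answer: 53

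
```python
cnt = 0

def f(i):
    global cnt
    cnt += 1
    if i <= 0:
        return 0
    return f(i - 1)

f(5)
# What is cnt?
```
Call trace:
f(i=5)
  f(i=4)
    f(i=3)
      f(i=2)
        f(i=1)
          f(i=0)
          -> return 0
        -> return 0
      -> return 0
    -> return 0
  -> return 0
-> return 0

cnt is incremented once per call. f is entered once for each i = 5, 4, 3, 2, 1, 0 (the i <= 0 call returns without recursing), i.e. 5 + 1 calls.
cnt = 6

Final answer: 6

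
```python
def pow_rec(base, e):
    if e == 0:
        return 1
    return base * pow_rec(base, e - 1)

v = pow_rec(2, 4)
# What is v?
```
Call trace:
pow_rec(base=2, e=4)
  pow_rec(base=2, e=3)
    pow_rec(base=2, e=2)
      pow_rec(base=2, e=1)
        pow_rec(base=2, e=0)
        -> return 1
      -> return 2
    -> return 4
  -> return 8
-> return 16

Final answer: 16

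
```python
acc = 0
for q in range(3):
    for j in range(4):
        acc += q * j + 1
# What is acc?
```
Trace:
  acc=0
  acc=1, q=0, j=0
  acc=2, q=0, j=1
  acc=3, q=0, j=2
  acc=4, q=0, j=3
  acc=5, q=1, j=0
  acc=7, q=1, j=1
  acc=10, q=1, j=2
  acc=14, q=1, j=3
  acc=15, q=2, j=0
  acc=18, q=2, j=1
  acc=23, q=2, j=2
  acc=30, q=2, j=3

Final answer: 30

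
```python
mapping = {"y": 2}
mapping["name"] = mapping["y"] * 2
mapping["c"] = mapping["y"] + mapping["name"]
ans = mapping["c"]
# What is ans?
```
Trace:
  mapping={'y': 2}
  mapping={'y': 2, 'name': 4}
  mapping={'y': 2, 'name': 4, 'c': 6}
  mapping={'y': 2, 'name': 4, 'c': 6}, ans=6

Final answer: 6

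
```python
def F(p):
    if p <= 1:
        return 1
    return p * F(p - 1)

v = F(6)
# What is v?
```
Call trace:
F(p=6)
  F(p=5)
    F(p=4)
      F(p=3)
        F(p=2)
          F(p=1)
          -> return 1
        -> return 2
      -> return 6
    -> return 24
  -> return 120
-> return 720

Final answer: 720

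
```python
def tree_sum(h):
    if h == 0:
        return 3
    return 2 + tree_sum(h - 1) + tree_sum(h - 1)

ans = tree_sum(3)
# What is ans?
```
Call trace (a repeated sub-call is expanded the first time; later identical calls just restate its return value):
tree_sum(h=3)
  tree_sum(h=2)
    tree_sum(h=1)
      tree_sum(h=0)
      -> return 3
      tree_sum(h=0)
      -> return 3
    -> return 8
    tree_sum(h=1) -> return 8  (same call as traced above)
  -> return 18
  tree_sum(h=2) -> return 18  (same call as traced above)
-> return 38

Final answer: 38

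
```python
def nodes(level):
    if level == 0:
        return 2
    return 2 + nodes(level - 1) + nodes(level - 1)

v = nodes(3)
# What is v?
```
Call trace (a repeated sub-call is expanded the first time; later identical calls just restate its return value):
nodes(level=3)
  nodes(level=2)
    nodes(level=1)
      nodes(level=0)
      -> return 2
      nodes(level=0)
      -> return 2
    -> return 6
    nodes(level=1) -> return 6  (same call as traced above)
  -> return 14
  nodes(level=2) -> return 14  (same call as traced above)
-> return 30

Final answer: 30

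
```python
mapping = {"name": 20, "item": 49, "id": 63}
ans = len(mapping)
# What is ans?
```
Trace:
  mapping={'name': 20, 'item': 49, 'id': 63}
  mapping={'name': 20, 'item': 49, 'id': 63}, ans=3

Final answer: 3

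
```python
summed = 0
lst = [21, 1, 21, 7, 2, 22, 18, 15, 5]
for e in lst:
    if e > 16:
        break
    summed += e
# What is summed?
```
Trace:
  summed=0
  summed=0, e=21

Final answer: 0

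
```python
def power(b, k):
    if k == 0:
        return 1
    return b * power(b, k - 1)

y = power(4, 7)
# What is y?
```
Call trace:
power(b=4, k=7)
  power(b=4, k=6)
    power(b=4, k=5)
      power(b=4, k=4)
        power(b=4, k=3)
          power(b=4, k=2)
            power(b=4, k=1)
              power(b=4, k=0)
              -> return 1
            -> return 4
          -> return 16
        -> return 64
      -> return 256
    -> return 1024
  -> return 4096
-> return 16384

Final answer: 16384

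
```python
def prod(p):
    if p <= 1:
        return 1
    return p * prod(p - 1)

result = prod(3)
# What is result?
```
Call trace:
prod(p=3)
  prod(p=2)
    prod(p=1)
    -> return 1
  -> return 2
-> return 6

Final answer: 6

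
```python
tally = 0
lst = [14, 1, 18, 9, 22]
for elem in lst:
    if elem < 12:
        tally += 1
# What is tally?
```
Trace:
  tally=0
  tally=0, elem=14
  tally=1, elem=1
  tally=1, elem=18
  tally=2, elem=9
  tally=2, elem=22

Final answer: 2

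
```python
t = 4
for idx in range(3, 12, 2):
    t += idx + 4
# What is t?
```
Trace:
  t=4
  t=11, idx=3
  t=20, idx=5
  t=31, idx=7
  t=44, idx=9
  t=59, idx=11

Final answer: 59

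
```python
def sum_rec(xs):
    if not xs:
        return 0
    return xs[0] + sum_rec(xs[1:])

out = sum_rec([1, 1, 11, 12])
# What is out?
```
Call trace:
sum_rec(xs=[1, 1, 11, 12])
  sum_rec(xs=[1, 11, 12])
    sum_rec(xs=[11, 12])
      sum_rec(xs=[12])
        sum_rec(xs=[])
        -> return 0
      -> return 12
    -> return 23
  -> return 24
-> return 25

Final answer: 25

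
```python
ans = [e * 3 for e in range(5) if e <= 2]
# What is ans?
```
Trace:
  e=0
  e=1
  e=2
  e=3
  e=4
  ans=[0, 3, 6]

Final answer: [0, 3, 6]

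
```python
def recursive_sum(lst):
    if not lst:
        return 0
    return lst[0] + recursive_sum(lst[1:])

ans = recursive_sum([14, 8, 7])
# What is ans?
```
Call trace:
recursive_sum(lst=[14, 8, 7])
  recursive_sum(lst=[8, 7])
    recursive_sum(lst=[7])
      recursive_sum(lst=[])
      -> return 0
    -> return 7
  -> return 15
-> return 29

Final answer: 29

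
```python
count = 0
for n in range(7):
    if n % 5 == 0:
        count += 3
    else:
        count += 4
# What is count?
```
Trace:
  count=0
  count=3, n=0
  count=7, n=1
  count=11, n=2
  count=15, n=3
  count=19, n=4
  count=22, n=5
  count=26, n=6

Final answer: 26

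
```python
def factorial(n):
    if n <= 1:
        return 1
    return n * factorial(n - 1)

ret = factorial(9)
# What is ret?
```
Call trace:
factorial(n=9)
  factorial(n=8)
    factorial(n=7)
      factorial(n=6)
        factorial(n=5)
          factorial(n=4)
            factorial(n=3)
              factorial(n=2)
                factorial(n=1)
                -> return 1
              -> return 2
            -> return 6
          -> return 24
        -> return 120
      -> return 720
    -> return 5040
  -> return 40320
-> return 362880

Final answer: 362880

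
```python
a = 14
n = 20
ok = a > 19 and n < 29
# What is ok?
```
Trace:
  a=14
  a=14, n=20
  a=14, n=20, ok=False

Final answer: False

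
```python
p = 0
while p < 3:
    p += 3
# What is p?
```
Trace:
  p=0
  p=3

Final answer: 3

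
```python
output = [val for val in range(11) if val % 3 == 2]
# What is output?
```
Trace:
  val=0
  val=1
  val=2
  val=3
  val=4
  val=5
  val=6
  val=7
  val=8
  val=9
  val=10
  output=[2, 5, 8]

Final answer: [2, 5, 8]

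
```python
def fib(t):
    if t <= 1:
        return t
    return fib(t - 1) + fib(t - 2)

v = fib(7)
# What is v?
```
Call trace (a repeated sub-call is expanded the first time; later identical calls just restate its return value):
fib(t=7)
  fib(t=6)
    fib(t=5)
      fib(t=4)
        fib(t=3)
          fib(t=2)
            fib(t=1)
            -> return 1
            fib(t=0)
            -> return 0
          -> return 1
          fib(t=1)
          -> return 1
        -> return 2
        fib(t=2) -> return 1  (same call as traced above)
      -> return 3
      fib(t=3) -> return 2  (same call as traced above)
    -> return 5
    fib(t=4) -> return 3  (same call as traced above)
  -> return 8
  fib(t=5) -> return 5  (same call as traced above)
-> return 13

Final answer: 13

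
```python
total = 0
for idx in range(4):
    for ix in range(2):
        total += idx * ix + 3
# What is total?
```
Trace:
  total=0
  total=3, idx=0, ix=0
  total=6, idx=0, ix=1
  total=9, idx=1, ix=0
  total=13, idx=1, ix=1
  total=16, idx=2, ix=0
  total=21, idx=2, ix=1
  total=24, idx=3, ix=0
  total=30, idx=3, ix=1

Final answer: 30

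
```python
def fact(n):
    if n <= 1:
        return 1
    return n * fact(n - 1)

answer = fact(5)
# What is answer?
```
Call trace:
fact(n=5)
  fact(n=4)
    fact(n=3)
      fact(n=2)
        fact(n=1)
        -> return 1
      -> return 2
    -> return 6
  -> return 24
-> return 120

Final answer: 120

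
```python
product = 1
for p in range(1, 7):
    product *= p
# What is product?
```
Trace:
  product=1
  product=1, p=1
  product=2, p=2
  product=6, p=3
  product=24, p=4
  product=120, p=5
  product=720, p=6

Final answer: 720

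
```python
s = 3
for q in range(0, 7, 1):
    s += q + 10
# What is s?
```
Trace:
  s=3
  s=13, q=0
  s=24, q=1
  s=36, q=2
  s=49, q=3
  s=63, q=4
  s=78, q=5
  s=94, q=6

Final answer: 94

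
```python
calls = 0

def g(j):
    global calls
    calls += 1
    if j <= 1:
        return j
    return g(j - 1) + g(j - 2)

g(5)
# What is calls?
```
Call trace (a repeated sub-call is expanded the first time; later identical calls just restate its return value):
g(j=5)
  g(j=4)
    g(j=3)
      g(j=2)
        g(j=1)
        -> return 1
        g(j=0)
        -> return 0
      -> return 1
      g(j=1)
      -> return 1
    -> return 2
    g(j=2) -> return 1  (same call as traced above)
  -> return 3
  g(j=3) -> return 2  (same call as traced above)
-> return 5

calls is incremented once per call, so count the calls in each subtree. Let C(j) = number of calls made by g(j).
C(0) = C(1) = 1 (base case, no recursion); C(j) = 1 + C(j - 1) + C(j - 2) otherwise.
C(2) = 1 + C(1) + C(0) = 1 + 1 + 1 = 3
C(3) = 1 + C(2) + C(1) = 1 + 3 + 1 = 5
C(4) = 1 + C(3) + C(2) = 1 + 5 + 3 = 9
C(5) = 1 + C(4) + C(3) = 1 + 9 + 5 = 15
calls = C(5) = 15

Final answer: 15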